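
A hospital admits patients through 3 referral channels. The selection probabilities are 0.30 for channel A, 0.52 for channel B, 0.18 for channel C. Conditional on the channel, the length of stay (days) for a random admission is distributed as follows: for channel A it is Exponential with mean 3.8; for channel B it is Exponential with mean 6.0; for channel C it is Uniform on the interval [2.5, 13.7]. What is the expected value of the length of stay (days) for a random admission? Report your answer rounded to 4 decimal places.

Component means — A: 3.8; B: 6; C: 8.1.
E[X] = 0.3·3.8 + 0.52·6 + 0.18·8.1 = 5.718.

5.7180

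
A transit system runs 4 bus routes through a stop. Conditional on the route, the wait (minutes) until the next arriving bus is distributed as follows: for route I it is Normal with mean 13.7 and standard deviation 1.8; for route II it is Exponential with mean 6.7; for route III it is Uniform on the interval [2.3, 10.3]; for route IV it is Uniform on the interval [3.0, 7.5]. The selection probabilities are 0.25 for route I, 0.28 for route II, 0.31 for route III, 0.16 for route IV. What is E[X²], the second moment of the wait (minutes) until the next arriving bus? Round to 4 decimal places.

For each component E[X²] = Var + (mean)², giving I: 190.93; II: 89.78; III: 45.0233; IV: 29.25.
Overall E[X²] = 0.25·190.93 + 0.28·89.78 + 0.31·45.0233 + 0.16·29.25 = 91.5081.

91.5081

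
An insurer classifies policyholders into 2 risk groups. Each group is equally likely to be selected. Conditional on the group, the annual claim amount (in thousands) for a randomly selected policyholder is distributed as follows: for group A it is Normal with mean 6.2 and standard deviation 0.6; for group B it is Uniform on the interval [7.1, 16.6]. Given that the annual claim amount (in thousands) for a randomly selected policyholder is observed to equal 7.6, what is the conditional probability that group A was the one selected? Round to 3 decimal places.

Likelihoods f(7.6 | ·): A: 0.0437031; B: 0.105263.
Posterior ∝ prior × likelihood. Numerator for A: 0.5·0.0437031 = 0.0218516.
Normalizing constant: 0.5·0.0437031 + 0.5·0.105263 = 0.0744832.
P(A | observation) = 0.0218516 / 0.0744832 = 0.293376.

0.293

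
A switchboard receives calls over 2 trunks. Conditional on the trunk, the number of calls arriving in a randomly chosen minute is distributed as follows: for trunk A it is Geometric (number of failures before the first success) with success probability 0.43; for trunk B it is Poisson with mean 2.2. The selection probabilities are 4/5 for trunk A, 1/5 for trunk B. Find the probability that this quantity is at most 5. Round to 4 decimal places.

Conditional on each trunk, P(X ≤ 5): A: 0.965704; B: 0.97509.
By total probability, P(X ≤ 5) = 0.8·0.965704 + 0.2·0.97509 = 0.967581.

0.9676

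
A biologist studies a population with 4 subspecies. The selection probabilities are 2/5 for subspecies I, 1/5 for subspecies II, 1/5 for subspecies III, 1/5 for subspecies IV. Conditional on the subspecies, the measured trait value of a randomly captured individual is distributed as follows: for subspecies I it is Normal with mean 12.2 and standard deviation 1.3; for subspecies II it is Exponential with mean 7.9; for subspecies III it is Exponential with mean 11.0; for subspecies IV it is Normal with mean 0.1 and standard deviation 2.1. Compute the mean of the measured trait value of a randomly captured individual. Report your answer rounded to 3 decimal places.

Component means — I: 12.2; II: 7.9; III: 11; IV: 0.1.
E[X] = 0.4·12.2 + 0.2·7.9 + 0.2·11 + 0.2·0.1 = 8.68.

8.680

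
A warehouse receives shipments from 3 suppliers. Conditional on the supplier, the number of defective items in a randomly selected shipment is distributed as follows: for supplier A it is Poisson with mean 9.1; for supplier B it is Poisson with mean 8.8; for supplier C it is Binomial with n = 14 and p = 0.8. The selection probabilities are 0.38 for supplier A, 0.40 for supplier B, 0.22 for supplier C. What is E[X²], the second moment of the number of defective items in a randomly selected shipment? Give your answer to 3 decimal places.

97.511

For each component E[X²] = Var + (mean)², giving A: 91.91; B: 86.24; C: 127.68.
Overall E[X²] = 0.38·91.91 + 0.4·86.24 + 0.22·127.68 = 97.5114.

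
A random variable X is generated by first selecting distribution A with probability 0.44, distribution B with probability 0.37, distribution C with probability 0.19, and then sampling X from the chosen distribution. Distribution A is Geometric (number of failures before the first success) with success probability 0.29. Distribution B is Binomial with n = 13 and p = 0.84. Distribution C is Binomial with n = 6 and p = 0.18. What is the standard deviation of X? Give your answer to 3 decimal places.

Per component, A: μ=2.44828, E[X²]=14.4364; B: μ=10.92, E[X²]=120.994; C: μ=1.08, E[X²]=2.052.
E[X] = 0.44·2.44828 + 0.37·10.92 + 0.19·1.08 = 5.32284.
E[X²] = 0.44·14.4364 + 0.37·120.994 + 0.19·2.052 = 51.5095.
Var(X) = E[X²] − (E[X])² = 51.5095 − 28.3326 = 23.1769.
SD(X) = √23.1769 = 4.81424.

4.814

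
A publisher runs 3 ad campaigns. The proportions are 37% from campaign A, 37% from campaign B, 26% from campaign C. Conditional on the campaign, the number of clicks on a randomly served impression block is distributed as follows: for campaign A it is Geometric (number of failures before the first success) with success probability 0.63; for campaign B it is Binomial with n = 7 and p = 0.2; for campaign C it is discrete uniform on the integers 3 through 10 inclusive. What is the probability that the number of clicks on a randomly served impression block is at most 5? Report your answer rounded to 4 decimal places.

Conditional on each campaign, P(X ≤ 5): A: 0.997434; B: 0.999629; C: 0.375.
By total probability, P(X ≤ 5) = 0.37·0.997434 + 0.37·0.999629 + 0.26·0.375 = 0.836413.

0.8364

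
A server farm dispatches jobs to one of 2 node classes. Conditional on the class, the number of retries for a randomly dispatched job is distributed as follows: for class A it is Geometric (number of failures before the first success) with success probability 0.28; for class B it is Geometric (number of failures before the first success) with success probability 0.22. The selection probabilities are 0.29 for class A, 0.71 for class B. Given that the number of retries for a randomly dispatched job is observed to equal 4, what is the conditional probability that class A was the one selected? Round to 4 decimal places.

Likelihoods P(X=4 | ·): A: 0.0752468; B: 0.0814331.
Posterior ∝ prior × likelihood. Numerator for A: 0.29·0.0752468 = 0.0218216.
Normalizing constant: 0.29·0.0752468 + 0.71·0.0814331 = 0.0796391.
P(A | observation) = 0.0218216 / 0.0796391 = 0.274006.

0.2740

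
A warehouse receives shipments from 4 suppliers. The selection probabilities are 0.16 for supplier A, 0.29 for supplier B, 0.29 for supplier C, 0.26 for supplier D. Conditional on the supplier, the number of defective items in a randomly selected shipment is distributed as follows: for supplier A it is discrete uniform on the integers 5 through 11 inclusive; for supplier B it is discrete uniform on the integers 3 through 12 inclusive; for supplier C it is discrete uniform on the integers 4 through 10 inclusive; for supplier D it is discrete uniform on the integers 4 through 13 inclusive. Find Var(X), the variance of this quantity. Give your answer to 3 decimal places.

6.672

Per component, A: μ=8, E[X²]=68; B: μ=7.5, E[X²]=64.5; C: μ=7, E[X²]=53; D: μ=8.5, E[X²]=80.5.
E[X] = 0.16·8 + 0.29·7.5 + 0.29·7 + 0.26·8.5 = 7.695.
E[X²] = 0.16·68 + 0.29·64.5 + 0.29·53 + 0.26·80.5 = 65.885.
Var(X) = E[X²] − (E[X])² = 65.885 − 59.213 = 6.67198.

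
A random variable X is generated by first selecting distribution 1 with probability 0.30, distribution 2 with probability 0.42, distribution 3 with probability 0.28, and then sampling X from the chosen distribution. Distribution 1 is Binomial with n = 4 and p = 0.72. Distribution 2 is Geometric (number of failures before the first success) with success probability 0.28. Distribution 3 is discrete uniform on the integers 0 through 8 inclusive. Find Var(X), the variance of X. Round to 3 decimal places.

6.323

Per component, 1: μ=2.88, E[X²]=9.1008; 2: μ=2.57143, E[X²]=15.7959; 3: μ=4, E[X²]=22.6667.
E[X] = 0.3·2.88 + 0.42·2.57143 + 0.28·4 = 3.064.
E[X²] = 0.3·9.1008 + 0.42·15.7959 + 0.28·22.6667 = 15.7112.
Var(X) = E[X²] − (E[X])² = 15.7112 − 9.3881 = 6.3231.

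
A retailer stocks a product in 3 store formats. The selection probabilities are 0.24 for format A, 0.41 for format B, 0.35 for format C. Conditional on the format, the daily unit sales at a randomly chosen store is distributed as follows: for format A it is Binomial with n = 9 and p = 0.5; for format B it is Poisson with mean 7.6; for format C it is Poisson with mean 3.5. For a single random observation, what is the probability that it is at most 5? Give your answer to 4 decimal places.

Conditional on each format, P(X ≤ 5): A: 0.746094; B: 0.230681; C: 0.857614.
By total probability, P(X ≤ 5) = 0.24·0.746094 + 0.41·0.230681 + 0.35·0.857614 = 0.573806.

0.5738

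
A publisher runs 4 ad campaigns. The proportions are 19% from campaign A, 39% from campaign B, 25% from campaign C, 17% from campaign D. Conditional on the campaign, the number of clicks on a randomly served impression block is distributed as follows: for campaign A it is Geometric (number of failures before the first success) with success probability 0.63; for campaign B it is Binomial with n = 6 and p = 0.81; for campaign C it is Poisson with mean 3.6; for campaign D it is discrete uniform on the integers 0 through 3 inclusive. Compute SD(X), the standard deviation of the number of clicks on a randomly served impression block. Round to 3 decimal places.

Per component, A: μ=0.587302, E[X²]=1.27715; B: μ=4.86, E[X²]=24.543; C: μ=3.6, E[X²]=16.56; D: μ=1.5, E[X²]=3.5.
E[X] = 0.19·0.587302 + 0.39·4.86 + 0.25·3.6 + 0.17·1.5 = 3.16199.
E[X²] = 0.19·1.27715 + 0.39·24.543 + 0.25·16.56 + 0.17·3.5 = 14.5494.
Var(X) = E[X²] − (E[X])² = 14.5494 − 9.99816 = 4.55126.
SD(X) = √4.55126 = 2.13337.

2.133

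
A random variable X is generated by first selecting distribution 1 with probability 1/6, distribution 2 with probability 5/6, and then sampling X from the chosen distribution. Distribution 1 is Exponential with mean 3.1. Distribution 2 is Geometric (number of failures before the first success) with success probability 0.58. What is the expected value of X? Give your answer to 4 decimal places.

1.1201

Component means — 1: 3.1; 2: 0.724138.
E[X] = 0.166667·3.1 + 0.833333·0.724138 = 1.12011.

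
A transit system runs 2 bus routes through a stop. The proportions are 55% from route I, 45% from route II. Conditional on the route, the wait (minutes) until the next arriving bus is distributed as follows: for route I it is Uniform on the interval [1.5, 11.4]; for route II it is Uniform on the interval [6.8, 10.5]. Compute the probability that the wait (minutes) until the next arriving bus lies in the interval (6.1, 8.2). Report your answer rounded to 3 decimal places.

Conditional on each route, P(6.1 < X < 8.2): I: 0.212121; II: 0.378378.
By total probability, P(6.1 < X < 8.2) = 0.55·0.212121 + 0.45·0.378378 = 0.286937.

0.287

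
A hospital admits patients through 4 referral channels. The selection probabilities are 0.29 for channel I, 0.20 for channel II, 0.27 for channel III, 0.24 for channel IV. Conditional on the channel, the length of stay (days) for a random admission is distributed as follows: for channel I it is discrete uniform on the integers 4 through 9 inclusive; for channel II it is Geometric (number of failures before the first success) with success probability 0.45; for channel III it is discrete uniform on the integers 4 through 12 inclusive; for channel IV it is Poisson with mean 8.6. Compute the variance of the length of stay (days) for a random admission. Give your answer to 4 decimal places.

12.4685

Per component, I: μ=6.5, E[X²]=45.1667; II: μ=1.22222, E[X²]=4.20988; III: μ=8, E[X²]=70.6667; IV: μ=8.6, E[X²]=82.56.
E[X] = 0.29·6.5 + 0.2·1.22222 + 0.27·8 + 0.24·8.6 = 6.35344.
E[X²] = 0.29·45.1667 + 0.2·4.20988 + 0.27·70.6667 + 0.24·82.56 = 52.8347.
Var(X) = E[X²] − (E[X])² = 52.8347 − 40.3663 = 12.4685.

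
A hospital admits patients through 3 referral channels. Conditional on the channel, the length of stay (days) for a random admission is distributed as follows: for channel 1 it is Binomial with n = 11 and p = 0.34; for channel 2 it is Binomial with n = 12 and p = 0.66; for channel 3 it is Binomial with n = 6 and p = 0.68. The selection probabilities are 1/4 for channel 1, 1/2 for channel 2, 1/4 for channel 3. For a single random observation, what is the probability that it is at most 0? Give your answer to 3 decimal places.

Conditional on each channel, P(X ≤ 0): 1: 0.010351; 2: 2.38642e-06; 3: 0.00107374.
By total probability, P(X ≤ 0) = 0.25·0.010351 + 0.5·2.38642e-06 + 0.25·0.00107374 = 0.00285738.

0.003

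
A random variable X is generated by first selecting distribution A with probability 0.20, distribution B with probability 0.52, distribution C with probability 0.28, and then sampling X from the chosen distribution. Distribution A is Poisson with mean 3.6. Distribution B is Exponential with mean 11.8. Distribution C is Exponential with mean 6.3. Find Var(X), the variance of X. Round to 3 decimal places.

Per component, A: μ=3.6, E[X²]=16.56; B: μ=11.8, E[X²]=278.48; C: μ=6.3, E[X²]=79.38.
E[X] = 0.2·3.6 + 0.52·11.8 + 0.28·6.3 = 8.62.
E[X²] = 0.2·16.56 + 0.52·278.48 + 0.28·79.38 = 170.348.
Var(X) = E[X²] − (E[X])² = 170.348 − 74.3044 = 96.0436.

96.044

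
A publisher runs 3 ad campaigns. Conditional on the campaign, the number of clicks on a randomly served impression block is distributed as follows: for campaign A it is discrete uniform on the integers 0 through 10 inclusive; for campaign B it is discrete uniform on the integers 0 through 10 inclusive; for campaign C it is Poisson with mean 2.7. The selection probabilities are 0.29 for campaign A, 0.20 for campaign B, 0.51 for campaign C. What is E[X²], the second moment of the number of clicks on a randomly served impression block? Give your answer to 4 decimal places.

For each component E[X²] = Var + (mean)², giving A: 35; B: 35; C: 9.99.
Overall E[X²] = 0.29·35 + 0.2·35 + 0.51·9.99 = 22.2449.

22.2449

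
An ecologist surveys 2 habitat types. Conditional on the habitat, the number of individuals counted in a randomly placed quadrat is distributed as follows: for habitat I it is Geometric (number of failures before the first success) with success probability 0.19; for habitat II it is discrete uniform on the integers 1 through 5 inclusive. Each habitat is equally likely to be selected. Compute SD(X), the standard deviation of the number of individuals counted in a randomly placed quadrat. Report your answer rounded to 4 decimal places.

3.5521

Per component, I: μ=4.26316, E[X²]=40.6122; II: μ=3, E[X²]=11.
E[X] = 0.5·4.26316 + 0.5·3 = 3.63158.
E[X²] = 0.5·40.6122 + 0.5·11 = 25.8061.
Var(X) = E[X²] − (E[X])² = 25.8061 − 13.1884 = 12.6177.
SD(X) = √12.6177 = 3.55214.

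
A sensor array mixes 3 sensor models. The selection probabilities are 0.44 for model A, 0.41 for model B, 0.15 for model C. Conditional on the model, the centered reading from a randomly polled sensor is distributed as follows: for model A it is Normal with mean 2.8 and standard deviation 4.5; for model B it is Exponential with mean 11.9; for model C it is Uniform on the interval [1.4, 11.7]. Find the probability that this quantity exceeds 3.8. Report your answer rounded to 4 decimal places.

Conditional on each model, P(X > 3.8): A: 0.41207; B: 0.726637; C: 0.76699.
By total probability, P(X > 3.8) = 0.44·0.41207 + 0.41·0.726637 + 0.15·0.76699 = 0.594281.

0.5943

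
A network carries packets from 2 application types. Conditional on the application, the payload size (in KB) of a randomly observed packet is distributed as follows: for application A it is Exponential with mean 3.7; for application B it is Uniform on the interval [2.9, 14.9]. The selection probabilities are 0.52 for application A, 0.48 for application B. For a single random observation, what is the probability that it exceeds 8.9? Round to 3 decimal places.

Conditional on each application, P(X > 8.9): A: 0.0902289; B: 0.5.
By total probability, P(X > 8.9) = 0.52·0.0902289 + 0.48·0.5 = 0.286919.

0.287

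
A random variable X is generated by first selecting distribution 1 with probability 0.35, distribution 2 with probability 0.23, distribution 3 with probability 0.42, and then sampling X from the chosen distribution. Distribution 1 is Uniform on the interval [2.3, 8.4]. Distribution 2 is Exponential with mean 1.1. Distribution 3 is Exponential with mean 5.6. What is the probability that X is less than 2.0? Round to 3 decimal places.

0.319

Conditional on each component, P(X < 2.0): 1: 0; 2: 0.837679; 3: 0.300327.
By total probability, P(X < 2.0) = 0.35·0 + 0.23·0.837679 + 0.42·0.300327 = 0.318804.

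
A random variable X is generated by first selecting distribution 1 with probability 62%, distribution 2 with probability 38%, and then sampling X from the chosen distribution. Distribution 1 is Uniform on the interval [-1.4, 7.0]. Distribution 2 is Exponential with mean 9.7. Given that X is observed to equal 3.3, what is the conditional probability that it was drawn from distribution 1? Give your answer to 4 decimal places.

0.7258

Likelihoods f(3.3 | ·): 1: 0.119048; 2: 0.0733633.
Posterior ∝ prior × likelihood. Numerator for 1: 0.62·0.119048 = 0.0738095.
Normalizing constant: 0.62·0.119048 + 0.38·0.0733633 = 0.101688.
P(1 | observation) = 0.0738095 / 0.101688 = 0.725846.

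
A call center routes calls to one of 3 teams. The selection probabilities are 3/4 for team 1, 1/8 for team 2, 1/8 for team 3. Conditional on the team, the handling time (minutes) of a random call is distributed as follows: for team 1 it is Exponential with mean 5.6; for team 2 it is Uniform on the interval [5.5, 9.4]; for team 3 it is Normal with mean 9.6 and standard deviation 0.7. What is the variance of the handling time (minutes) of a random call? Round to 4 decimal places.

Per component, 1: μ=5.6, E[X²]=62.72; 2: μ=7.45, E[X²]=56.77; 3: μ=9.6, E[X²]=92.65.
E[X] = 0.75·5.6 + 0.125·7.45 + 0.125·9.6 = 6.33125.
E[X²] = 0.75·62.72 + 0.125·56.77 + 0.125·92.65 = 65.7175.
Var(X) = E[X²] − (E[X])² = 65.7175 − 40.0847 = 25.6328.

25.6328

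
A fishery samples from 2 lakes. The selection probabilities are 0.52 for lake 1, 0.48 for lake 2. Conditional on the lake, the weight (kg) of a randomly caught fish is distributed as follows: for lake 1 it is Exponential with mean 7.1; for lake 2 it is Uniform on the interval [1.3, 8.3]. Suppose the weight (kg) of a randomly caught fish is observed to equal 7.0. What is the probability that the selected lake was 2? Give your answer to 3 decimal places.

Likelihoods f(7.0 | ·): 1: 0.0525489; 2: 0.142857.
Posterior ∝ prior × likelihood. Numerator for 2: 0.48·0.142857 = 0.0685714.
Normalizing constant: 0.52·0.0525489 + 0.48·0.142857 = 0.0958969.
P(2 | observation) = 0.0685714 / 0.0958969 = 0.715054.

0.715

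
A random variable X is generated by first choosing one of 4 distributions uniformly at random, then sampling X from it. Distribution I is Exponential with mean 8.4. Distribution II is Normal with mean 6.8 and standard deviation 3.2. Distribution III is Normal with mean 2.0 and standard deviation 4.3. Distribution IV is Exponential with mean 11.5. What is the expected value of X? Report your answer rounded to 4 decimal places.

Component means — I: 8.4; II: 6.8; III: 2; IV: 11.5.
E[X] = 0.25·8.4 + 0.25·6.8 + 0.25·2 + 0.25·11.5 = 7.175.

7.1750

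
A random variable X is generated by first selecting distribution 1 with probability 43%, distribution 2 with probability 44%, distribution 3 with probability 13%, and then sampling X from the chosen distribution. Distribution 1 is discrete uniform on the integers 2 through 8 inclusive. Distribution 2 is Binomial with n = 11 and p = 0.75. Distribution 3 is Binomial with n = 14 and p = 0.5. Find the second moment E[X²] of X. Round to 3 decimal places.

For each component E[X²] = Var + (mean)², giving 1: 29; 2: 70.125; 3: 52.5.
Overall E[X²] = 0.43·29 + 0.44·70.125 + 0.13·52.5 = 50.15.

50.150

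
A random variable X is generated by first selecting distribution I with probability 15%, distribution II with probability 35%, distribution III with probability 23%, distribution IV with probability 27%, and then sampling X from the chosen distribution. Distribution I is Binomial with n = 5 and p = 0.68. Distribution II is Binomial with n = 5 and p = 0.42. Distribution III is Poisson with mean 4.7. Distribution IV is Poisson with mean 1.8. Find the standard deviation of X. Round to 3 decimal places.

Per component, I: μ=3.4, E[X²]=12.648; II: μ=2.1, E[X²]=5.628; III: μ=4.7, E[X²]=26.79; IV: μ=1.8, E[X²]=5.04.
E[X] = 0.15·3.4 + 0.35·2.1 + 0.23·4.7 + 0.27·1.8 = 2.812.
E[X²] = 0.15·12.648 + 0.35·5.628 + 0.23·26.79 + 0.27·5.04 = 11.3895.
Var(X) = E[X²] − (E[X])² = 11.3895 − 7.90734 = 3.48216.
SD(X) = √3.48216 = 1.86605.

1.866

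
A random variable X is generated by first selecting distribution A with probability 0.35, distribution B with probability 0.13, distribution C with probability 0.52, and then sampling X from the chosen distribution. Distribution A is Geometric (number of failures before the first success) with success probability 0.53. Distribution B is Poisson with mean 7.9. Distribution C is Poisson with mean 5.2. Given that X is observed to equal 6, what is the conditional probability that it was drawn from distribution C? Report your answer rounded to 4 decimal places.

0.8117

Likelihoods P(X=6 | ·): A: 0.00571298; B: 0.125171; C: 0.15148.
Posterior ∝ prior × likelihood. Numerator for C: 0.52·0.15148 = 0.0787698.
Normalizing constant: 0.35·0.00571298 + 0.13·0.125171 + 0.52·0.15148 = 0.0970415.
P(C | observation) = 0.0787698 / 0.0970415 = 0.811712.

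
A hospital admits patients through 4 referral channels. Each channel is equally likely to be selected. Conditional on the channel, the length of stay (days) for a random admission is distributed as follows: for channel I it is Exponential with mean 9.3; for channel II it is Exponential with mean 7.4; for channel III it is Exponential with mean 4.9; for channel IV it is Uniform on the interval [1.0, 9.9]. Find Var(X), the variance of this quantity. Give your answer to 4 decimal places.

Per component, I: μ=9.3, E[X²]=172.98; II: μ=7.4, E[X²]=109.52; III: μ=4.9, E[X²]=48.02; IV: μ=5.45, E[X²]=36.3033.
E[X] = 0.25·9.3 + 0.25·7.4 + 0.25·4.9 + 0.25·5.45 = 6.7625.
E[X²] = 0.25·172.98 + 0.25·109.52 + 0.25·48.02 + 0.25·36.3033 = 91.7058.
Var(X) = E[X²] − (E[X])² = 91.7058 − 45.7314 = 45.9744.

45.9744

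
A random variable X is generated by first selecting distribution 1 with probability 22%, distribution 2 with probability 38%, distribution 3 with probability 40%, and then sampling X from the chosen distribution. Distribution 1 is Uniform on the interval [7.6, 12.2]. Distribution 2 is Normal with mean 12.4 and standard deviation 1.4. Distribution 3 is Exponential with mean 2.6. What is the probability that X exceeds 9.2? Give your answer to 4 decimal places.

0.5309

Conditional on each component, P(X > 9.2): 1: 0.652174; 2: 0.988865; 3: 0.029058.
By total probability, P(X > 9.2) = 0.22·0.652174 + 0.38·0.988865 + 0.4·0.029058 = 0.53087.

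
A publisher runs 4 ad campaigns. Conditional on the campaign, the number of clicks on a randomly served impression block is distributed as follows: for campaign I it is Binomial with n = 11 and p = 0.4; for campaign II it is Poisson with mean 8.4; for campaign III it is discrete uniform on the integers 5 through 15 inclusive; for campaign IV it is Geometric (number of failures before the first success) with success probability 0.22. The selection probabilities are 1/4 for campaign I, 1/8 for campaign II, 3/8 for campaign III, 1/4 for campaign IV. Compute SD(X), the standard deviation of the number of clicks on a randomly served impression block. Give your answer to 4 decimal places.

4.2115

Per component, I: μ=4.4, E[X²]=22; II: μ=8.4, E[X²]=78.96; III: μ=10, E[X²]=110; IV: μ=3.54545, E[X²]=28.686.
E[X] = 0.25·4.4 + 0.125·8.4 + 0.375·10 + 0.25·3.54545 = 6.78636.
E[X²] = 0.25·22 + 0.125·78.96 + 0.375·110 + 0.25·28.686 = 63.7915.
Var(X) = E[X²] − (E[X])² = 63.7915 − 46.0547 = 17.7368.
SD(X) = √17.7368 = 4.2115.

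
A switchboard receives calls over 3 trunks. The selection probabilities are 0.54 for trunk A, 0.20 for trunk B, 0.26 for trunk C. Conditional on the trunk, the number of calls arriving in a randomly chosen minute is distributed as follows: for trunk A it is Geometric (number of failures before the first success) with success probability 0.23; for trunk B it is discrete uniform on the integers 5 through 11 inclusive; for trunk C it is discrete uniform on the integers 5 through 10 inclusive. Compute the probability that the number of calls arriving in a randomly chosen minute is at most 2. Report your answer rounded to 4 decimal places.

0.2935

Conditional on each trunk, P(X ≤ 2): A: 0.543467; B: 0; C: 0.
By total probability, P(X ≤ 2) = 0.54·0.543467 + 0.2·0 + 0.26·0 = 0.293472.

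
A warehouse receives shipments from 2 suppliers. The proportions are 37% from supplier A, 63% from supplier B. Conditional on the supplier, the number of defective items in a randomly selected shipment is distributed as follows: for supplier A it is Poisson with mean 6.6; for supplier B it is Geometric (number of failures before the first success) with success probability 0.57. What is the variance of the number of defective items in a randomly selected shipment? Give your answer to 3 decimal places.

11.241

Per component, A: μ=6.6, E[X²]=50.16; B: μ=0.754386, E[X²]=1.89258.
E[X] = 0.37·6.6 + 0.63·0.754386 = 2.91726.
E[X²] = 0.37·50.16 + 0.63·1.89258 = 19.7515.
Var(X) = E[X²] − (E[X])² = 19.7515 − 8.51042 = 11.2411.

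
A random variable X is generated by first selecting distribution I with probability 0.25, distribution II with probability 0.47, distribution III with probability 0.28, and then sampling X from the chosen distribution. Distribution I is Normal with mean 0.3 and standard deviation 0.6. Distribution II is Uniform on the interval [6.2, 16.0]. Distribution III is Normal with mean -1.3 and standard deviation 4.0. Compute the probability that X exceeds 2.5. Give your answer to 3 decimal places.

Conditional on each component, P(X > 2.5): I: 0.000122866; II: 1; III: 0.171056.
By total probability, P(X > 2.5) = 0.25·0.000122866 + 0.47·1 + 0.28·0.171056 = 0.517926.

0.518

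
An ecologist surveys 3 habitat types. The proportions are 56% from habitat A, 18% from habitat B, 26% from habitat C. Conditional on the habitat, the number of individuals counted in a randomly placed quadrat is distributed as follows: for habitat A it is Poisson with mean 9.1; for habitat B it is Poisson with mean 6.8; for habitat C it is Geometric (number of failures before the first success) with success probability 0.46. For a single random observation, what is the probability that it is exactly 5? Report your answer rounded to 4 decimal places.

Conditional on each habitat, P(X = 5): A: 0.0580692; B: 0.134946; C: 0.0211216.
By total probability, P(X = 5) = 0.56·0.0580692 + 0.18·0.134946 + 0.26·0.0211216 = 0.0623007.

0.0623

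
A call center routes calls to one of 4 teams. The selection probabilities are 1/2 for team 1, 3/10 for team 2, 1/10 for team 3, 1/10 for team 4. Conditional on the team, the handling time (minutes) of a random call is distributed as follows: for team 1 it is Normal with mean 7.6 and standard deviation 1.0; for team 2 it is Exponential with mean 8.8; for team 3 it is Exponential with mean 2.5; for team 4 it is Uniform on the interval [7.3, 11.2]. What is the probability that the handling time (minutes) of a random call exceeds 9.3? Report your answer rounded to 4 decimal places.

0.1777

Conditional on each team, P(X > 9.3): 1: 0.0445655; 2: 0.34756; 3: 0.024234; 4: 0.487179.
By total probability, P(X > 9.3) = 0.5·0.0445655 + 0.3·0.34756 + 0.1·0.024234 + 0.1·0.487179 = 0.177692.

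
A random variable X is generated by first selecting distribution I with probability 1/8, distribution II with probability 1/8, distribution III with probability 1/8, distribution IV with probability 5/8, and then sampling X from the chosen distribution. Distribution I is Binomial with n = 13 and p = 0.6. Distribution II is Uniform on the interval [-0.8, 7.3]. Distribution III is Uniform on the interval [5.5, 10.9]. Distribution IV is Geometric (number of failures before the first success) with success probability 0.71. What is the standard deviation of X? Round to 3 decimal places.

3.477

Per component, I: μ=7.8, E[X²]=63.96; II: μ=3.25, E[X²]=16.03; III: μ=8.2, E[X²]=69.67; IV: μ=0.408451, E[X²]=0.742115.
E[X] = 0.125·7.8 + 0.125·3.25 + 0.125·8.2 + 0.625·0.408451 = 2.66153.
E[X²] = 0.125·63.96 + 0.125·16.03 + 0.125·69.67 + 0.625·0.742115 = 19.1713.
Var(X) = E[X²] − (E[X])² = 19.1713 − 7.08375 = 12.0876.
SD(X) = √12.0876 = 3.47672.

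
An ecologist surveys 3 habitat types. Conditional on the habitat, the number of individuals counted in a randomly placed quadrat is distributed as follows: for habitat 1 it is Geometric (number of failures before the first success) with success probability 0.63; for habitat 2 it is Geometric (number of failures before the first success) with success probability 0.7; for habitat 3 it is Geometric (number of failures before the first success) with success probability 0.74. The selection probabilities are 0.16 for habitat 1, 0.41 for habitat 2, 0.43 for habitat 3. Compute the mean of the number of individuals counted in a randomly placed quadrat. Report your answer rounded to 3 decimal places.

0.421

Component means — 1: 0.587302; 2: 0.428571; 3: 0.351351.
E[X] = 0.16·0.587302 + 0.41·0.428571 + 0.43·0.351351 = 0.420764.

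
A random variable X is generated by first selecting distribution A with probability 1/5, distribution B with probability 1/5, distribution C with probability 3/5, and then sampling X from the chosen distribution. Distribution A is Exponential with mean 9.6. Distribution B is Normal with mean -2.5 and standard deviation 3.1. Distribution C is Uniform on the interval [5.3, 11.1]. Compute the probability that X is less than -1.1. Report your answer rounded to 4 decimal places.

0.1348

Conditional on each component, P(X < -1.1): A: 0; B: 0.674226; C: 0.
By total probability, P(X < -1.1) = 0.2·0 + 0.2·0.674226 + 0.6·0 = 0.134845.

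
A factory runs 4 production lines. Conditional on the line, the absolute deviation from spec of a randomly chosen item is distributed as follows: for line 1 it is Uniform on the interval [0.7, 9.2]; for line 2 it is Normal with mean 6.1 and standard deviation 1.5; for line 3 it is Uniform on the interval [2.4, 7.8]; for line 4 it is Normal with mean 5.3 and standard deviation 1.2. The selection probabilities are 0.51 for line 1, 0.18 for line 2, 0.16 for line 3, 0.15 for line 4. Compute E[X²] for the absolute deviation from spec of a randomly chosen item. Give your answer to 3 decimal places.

For each component E[X²] = Var + (mean)², giving 1: 30.5233; 2: 39.46; 3: 28.44; 4: 29.53.
Overall E[X²] = 0.51·30.5233 + 0.18·39.46 + 0.16·28.44 + 0.15·29.53 = 31.6496.

31.650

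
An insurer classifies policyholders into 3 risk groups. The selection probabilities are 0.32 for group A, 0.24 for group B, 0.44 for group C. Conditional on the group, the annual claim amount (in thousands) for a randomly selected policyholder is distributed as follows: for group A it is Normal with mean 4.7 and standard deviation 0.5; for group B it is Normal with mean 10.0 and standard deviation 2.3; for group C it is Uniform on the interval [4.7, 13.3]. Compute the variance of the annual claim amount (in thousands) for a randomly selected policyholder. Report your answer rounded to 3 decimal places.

8.928

Per component, A: μ=4.7, E[X²]=22.34; B: μ=10, E[X²]=105.29; C: μ=9, E[X²]=87.1633.
E[X] = 0.32·4.7 + 0.24·10 + 0.44·9 = 7.864.
E[X²] = 0.32·22.34 + 0.24·105.29 + 0.44·87.1633 = 70.7703.
Var(X) = E[X²] − (E[X])² = 70.7703 − 61.8425 = 8.92777.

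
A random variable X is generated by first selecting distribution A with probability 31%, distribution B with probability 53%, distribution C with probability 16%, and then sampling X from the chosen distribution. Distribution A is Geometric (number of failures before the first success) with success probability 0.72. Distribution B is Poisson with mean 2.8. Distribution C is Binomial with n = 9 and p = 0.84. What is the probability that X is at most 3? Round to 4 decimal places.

0.6750

Conditional on each component, P(X ≤ 3): A: 0.993853; B: 0.691937; C: 0.000906792.
By total probability, P(X ≤ 3) = 0.31·0.993853 + 0.53·0.691937 + 0.16·0.000906792 = 0.674966.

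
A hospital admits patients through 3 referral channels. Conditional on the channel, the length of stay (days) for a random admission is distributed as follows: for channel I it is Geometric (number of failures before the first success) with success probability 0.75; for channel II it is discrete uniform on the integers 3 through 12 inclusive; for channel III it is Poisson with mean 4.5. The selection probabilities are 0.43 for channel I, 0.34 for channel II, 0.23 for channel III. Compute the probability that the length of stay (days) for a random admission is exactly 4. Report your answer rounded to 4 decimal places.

0.0789

Conditional on each channel, P(X = 4): I: 0.00292969; II: 0.1; III: 0.189808.
By total probability, P(X = 4) = 0.43·0.00292969 + 0.34·0.1 + 0.23·0.189808 = 0.0789155.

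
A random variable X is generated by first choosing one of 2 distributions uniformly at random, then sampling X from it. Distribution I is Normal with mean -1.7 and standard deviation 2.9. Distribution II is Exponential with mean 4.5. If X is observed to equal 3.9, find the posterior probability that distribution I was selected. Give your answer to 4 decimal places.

Likelihoods f(3.9 | ·): I: 0.0213203; II: 0.0934112.
Posterior ∝ prior × likelihood. Numerator for I: 0.5·0.0213203 = 0.0106601.
Normalizing constant: 0.5·0.0213203 + 0.5·0.0934112 = 0.0573657.
P(I | observation) = 0.0106601 / 0.0573657 = 0.185828.

0.1858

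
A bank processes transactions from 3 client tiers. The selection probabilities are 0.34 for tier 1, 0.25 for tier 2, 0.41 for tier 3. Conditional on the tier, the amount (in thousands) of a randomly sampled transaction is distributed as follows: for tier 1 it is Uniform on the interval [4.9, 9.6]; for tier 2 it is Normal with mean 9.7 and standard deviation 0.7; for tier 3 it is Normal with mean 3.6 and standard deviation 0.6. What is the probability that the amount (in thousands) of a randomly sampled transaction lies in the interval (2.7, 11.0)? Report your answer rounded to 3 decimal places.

0.965

Conditional on each tier, P(2.7 < X < 11.0): 1: 1; 2: 0.968355; 3: 0.933193.
By total probability, P(2.7 < X < 11.0) = 0.34·1 + 0.25·0.968355 + 0.41·0.933193 = 0.964698.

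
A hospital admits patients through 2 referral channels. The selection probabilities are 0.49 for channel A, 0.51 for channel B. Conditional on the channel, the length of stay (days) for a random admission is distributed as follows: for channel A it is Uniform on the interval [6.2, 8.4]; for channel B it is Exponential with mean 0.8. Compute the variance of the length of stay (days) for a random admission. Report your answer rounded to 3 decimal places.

Per component, A: μ=7.3, E[X²]=53.6933; B: μ=0.8, E[X²]=1.28.
E[X] = 0.49·7.3 + 0.51·0.8 = 3.985.
E[X²] = 0.49·53.6933 + 0.51·1.28 = 26.9625.
Var(X) = E[X²] − (E[X])² = 26.9625 − 15.8802 = 11.0823.

11.082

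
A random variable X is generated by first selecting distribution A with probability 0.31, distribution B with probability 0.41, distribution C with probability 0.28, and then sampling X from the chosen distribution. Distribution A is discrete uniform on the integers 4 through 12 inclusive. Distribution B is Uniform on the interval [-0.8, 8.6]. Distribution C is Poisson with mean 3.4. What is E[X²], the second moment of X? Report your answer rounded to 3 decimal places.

35.351

For each component E[X²] = Var + (mean)², giving A: 70.6667; B: 22.5733; C: 14.96.
Overall E[X²] = 0.31·70.6667 + 0.41·22.5733 + 0.28·14.96 = 35.3505.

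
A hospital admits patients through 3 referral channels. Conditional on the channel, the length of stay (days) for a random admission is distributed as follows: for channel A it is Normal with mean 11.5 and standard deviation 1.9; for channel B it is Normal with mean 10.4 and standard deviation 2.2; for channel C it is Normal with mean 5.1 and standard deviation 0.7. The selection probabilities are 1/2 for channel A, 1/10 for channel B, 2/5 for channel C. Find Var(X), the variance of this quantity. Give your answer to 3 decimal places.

Per component, A: μ=11.5, E[X²]=135.86; B: μ=10.4, E[X²]=113; C: μ=5.1, E[X²]=26.5.
E[X] = 0.5·11.5 + 0.1·10.4 + 0.4·5.1 = 8.83.
E[X²] = 0.5·135.86 + 0.1·113 + 0.4·26.5 = 89.83.
Var(X) = E[X²] − (E[X])² = 89.83 − 77.9689 = 11.8611.

11.861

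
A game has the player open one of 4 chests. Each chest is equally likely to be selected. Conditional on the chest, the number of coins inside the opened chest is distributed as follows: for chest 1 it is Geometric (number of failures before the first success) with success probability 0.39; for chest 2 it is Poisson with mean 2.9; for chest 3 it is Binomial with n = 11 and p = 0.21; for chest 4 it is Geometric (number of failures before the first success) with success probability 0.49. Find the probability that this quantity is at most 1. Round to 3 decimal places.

0.469

Conditional on each chest, P(X ≤ 1): 1: 0.6279; 2: 0.214591; 3: 0.293517; 4: 0.7399.
By total probability, P(X ≤ 1) = 0.25·0.6279 + 0.25·0.214591 + 0.25·0.293517 + 0.25·0.7399 = 0.468977.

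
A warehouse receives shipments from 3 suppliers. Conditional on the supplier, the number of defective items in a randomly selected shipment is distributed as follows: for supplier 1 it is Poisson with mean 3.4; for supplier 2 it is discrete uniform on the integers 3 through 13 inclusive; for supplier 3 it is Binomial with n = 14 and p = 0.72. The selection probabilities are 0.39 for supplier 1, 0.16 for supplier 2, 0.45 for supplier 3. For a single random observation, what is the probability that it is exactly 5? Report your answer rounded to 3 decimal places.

Conditional on each supplier, P(X = 5): 1: 0.126361; 2: 0.0909091; 3: 0.00409778.
By total probability, P(X = 5) = 0.39·0.126361 + 0.16·0.0909091 + 0.45·0.00409778 = 0.0656701.

0.066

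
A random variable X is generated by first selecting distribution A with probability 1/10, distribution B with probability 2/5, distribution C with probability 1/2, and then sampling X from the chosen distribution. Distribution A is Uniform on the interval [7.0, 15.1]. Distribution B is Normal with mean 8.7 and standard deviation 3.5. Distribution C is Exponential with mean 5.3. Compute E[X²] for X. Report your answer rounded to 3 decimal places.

76.023

For each component E[X²] = Var + (mean)², giving A: 127.57; B: 87.94; C: 56.18.
Overall E[X²] = 0.1·127.57 + 0.4·87.94 + 0.5·56.18 = 76.023.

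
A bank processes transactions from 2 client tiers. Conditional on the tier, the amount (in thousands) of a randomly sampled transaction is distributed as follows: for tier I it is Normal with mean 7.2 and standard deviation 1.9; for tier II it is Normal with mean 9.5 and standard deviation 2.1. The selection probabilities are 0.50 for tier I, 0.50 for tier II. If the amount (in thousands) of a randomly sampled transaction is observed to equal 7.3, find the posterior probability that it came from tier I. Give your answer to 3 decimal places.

0.656

Likelihoods f(7.3 | ·): I: 0.209679; II: 0.109741.
Posterior ∝ prior × likelihood. Numerator for I: 0.5·0.209679 = 0.10484.
Normalizing constant: 0.5·0.209679 + 0.5·0.109741 = 0.15971.
P(I | observation) = 0.10484 / 0.15971 = 0.656436.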